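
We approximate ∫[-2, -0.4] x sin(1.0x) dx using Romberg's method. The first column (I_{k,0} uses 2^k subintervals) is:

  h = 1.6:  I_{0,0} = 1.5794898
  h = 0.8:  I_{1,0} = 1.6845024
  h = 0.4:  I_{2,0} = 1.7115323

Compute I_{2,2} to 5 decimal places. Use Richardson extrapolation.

1.72061

Richardson extrapolation on the trapezoidal column (denominator 4−1=3):
I_{1,1} = (4·1.6845024 − 1.5794898) / 3 = 1.7195066
I_{2,1} = 1.7115323 + (1.7115323 − 1.6845024)/3 = 1.7205423
I_{2,2} = 1.7205423 + (1.7205423 − 1.7195066)/15 = 1.7206113
(Column j=1 coincides with Simpson's rule on the same nodes.)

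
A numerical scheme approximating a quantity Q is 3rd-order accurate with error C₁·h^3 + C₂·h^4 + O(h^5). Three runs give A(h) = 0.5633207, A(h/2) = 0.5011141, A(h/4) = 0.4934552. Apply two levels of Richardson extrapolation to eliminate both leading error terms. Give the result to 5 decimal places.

0.49237

First eliminate the h^3 term (factor 2^3 = 8):
  B₁ = (8·0.5011141 − 0.5633207)/7 = 0.4922274
  B₂ = (8·0.4934552 − 0.5011141)/7 = 0.4923611
Then eliminate the h^4 term (factor 2^4 = 16):
  (16·0.4923611 − 0.4922274)/15 = 0.4923700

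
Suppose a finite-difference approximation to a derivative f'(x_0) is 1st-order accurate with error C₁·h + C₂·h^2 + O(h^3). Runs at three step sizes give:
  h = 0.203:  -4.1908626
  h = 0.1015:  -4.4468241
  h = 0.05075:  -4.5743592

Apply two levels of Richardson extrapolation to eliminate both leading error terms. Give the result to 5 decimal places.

-4.70160

First eliminate the h term (factor 2^1 = 2):
  B₁ = (2·(-4.4468241) − (-4.1908626))/1 = -4.7027856
  B₂ = (2·(-4.5743592) − (-4.4468241))/1 = -4.7018943
Then eliminate the h^2 term (factor 2^2 = 4):
  (4·(-4.7018943) − (-4.7027856))/3 = -4.7015972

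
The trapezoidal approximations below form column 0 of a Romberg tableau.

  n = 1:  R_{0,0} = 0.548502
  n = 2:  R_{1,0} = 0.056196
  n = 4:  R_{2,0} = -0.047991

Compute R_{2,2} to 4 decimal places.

Richardson extrapolation on the trapezoidal column (denominator 4−1=3):
R_{1,1} = (4·0.056196 − 0.548502) / 3 = -0.107906
R_{2,1} = (4·(-0.047991) − 0.056196) / 3 = -0.082720
R_{2,2} = (16·(-0.082720) − (-0.107906)) / 15 = -0.081041

-0.0810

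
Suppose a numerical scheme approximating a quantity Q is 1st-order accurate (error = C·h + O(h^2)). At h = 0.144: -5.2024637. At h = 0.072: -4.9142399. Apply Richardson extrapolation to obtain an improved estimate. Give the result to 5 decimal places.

-4.62602

Extrapolated value = (2·A(h/2) − A(h)) / (2 − 1)
= (2·(-4.9142399) − (-5.2024637)) / 1
= -4.6260161 / 1 = -4.6260161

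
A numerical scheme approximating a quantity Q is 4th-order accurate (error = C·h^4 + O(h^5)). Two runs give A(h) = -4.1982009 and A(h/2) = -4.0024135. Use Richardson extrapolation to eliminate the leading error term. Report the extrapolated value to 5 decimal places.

-3.98936

The leading error scales as h^4; refining by a factor of 2 reduces it by 2^4 = 16.
Extrapolated value = (16·A(h/2) − A(h)) / (16 − 1)
= (16·(-4.0024135) − (-4.1982009)) / 15
= -59.8404151 / 15 = -3.9893610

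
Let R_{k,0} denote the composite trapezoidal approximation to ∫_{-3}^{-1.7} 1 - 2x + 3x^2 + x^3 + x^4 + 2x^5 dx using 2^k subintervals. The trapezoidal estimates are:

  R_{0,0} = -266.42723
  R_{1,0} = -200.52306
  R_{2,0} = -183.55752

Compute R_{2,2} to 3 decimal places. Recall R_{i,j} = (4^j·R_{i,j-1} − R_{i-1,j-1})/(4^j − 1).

Richardson extrapolation on the trapezoidal column (denominator 4−1=3):
R_{1,1} = -200.52306 + (-200.52306 − (-266.42723))/3 = -178.55500
R_{2,1} = -183.55752 + (-183.55752 − (-200.52306))/3 = -177.90234
R_{2,2} = -177.90234 + (-177.90234 − (-178.55500))/15 = -177.85883

-177.859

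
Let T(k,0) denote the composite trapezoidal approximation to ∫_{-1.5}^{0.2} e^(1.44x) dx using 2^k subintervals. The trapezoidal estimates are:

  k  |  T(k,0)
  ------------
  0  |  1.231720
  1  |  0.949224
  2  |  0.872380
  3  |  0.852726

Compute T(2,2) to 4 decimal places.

T(1,1) = (4·0.949224 − 1.231720) / 3 = 0.855059
T(2,1) = (4·0.872380 − 0.949224) / 3 = 0.846765
T(2,2) = 0.846765 + (0.846765 − 0.855059)/15 = 0.846212

0.8462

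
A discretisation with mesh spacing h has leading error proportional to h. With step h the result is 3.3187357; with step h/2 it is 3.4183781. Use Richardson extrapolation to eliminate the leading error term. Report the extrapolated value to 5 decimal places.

3.51802

Extrapolated value = (2·A(h/2) − A(h)) / (2 − 1)
= (2·3.4183781 − 3.3187357) / 1
= 3.5180205 / 1 = 3.5180205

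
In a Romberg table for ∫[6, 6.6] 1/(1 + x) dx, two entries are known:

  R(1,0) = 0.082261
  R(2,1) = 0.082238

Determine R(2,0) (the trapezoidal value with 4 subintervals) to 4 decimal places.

From R(2,1) = (4·R(2,0) − R(1,0))/3, solve for R(2,0):
4·R(2,0) = 3·0.082238 + 0.082261 = 0.328975
R(2,0) = 0.082244

0.0822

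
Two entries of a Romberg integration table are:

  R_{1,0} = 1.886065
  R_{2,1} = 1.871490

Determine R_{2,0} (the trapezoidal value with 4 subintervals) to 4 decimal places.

1.8751

From R_{2,1} = (4·R_{2,0} − R_{1,0})/3, solve for R_{2,0}:
4·R_{2,0} = 3·1.871490 + 1.886065 = 7.500535
R_{2,0} = 1.875134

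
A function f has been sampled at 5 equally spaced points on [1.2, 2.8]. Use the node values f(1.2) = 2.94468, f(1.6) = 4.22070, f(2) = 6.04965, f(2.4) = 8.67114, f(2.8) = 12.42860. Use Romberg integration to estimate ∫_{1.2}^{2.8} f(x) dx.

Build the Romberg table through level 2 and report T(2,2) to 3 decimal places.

T(0,0) (trapezoid, 1 panel, h=1.6000): 12.29862
T(1,0) (trapezoid, 2 panels, h=0.8000): 10.98903
T(2,0) (trapezoid, 4 panels, h=0.4000): 10.65125
T(1,1) = 10.98903 + (10.98903 − 12.29862)/3 = 10.55250
T(2,1) = 10.65125 + (10.65125 − 10.98903)/3 = 10.53866
T(2,2) = 10.53866 + (10.53866 − 10.55250)/15 = 10.53774

10.538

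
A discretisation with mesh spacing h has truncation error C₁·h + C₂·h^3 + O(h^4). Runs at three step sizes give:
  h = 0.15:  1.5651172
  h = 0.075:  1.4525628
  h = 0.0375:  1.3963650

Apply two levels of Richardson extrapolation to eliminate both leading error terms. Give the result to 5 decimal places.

First eliminate the h term (factor 2^1 = 2):
  B₁ = (2·1.4525628 − 1.5651172)/1 = 1.3400084
  B₂ = (2·1.3963650 − 1.4525628)/1 = 1.3401672
Then eliminate the h^3 term (factor 2^3 = 8):
  (8·1.3401672 − 1.3400084)/7 = 1.3401899

1.34019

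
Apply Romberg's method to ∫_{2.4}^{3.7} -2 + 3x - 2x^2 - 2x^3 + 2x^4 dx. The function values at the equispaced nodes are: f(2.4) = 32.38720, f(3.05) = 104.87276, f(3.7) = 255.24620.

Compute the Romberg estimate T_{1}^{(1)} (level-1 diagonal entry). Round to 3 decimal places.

T_{0}^{(0)} (trapezoid, 1 panel, h=1.3000): 186.96171
T_{1}^{(0)} (trapezoid, 2 panels, h=0.6500): 161.64815
T_{1}^{(1)} = 161.64815 + (161.64815 − 186.96171)/3 = 153.21030

153.210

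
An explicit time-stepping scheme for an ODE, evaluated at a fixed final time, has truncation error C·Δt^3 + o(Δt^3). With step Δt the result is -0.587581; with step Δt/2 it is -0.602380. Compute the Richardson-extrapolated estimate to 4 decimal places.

-0.6045

Extrapolated value = (8·A(Δt/2) − A(Δt)) / (8 − 1)
= (8·(-0.602380) − (-0.587581)) / 7
= -4.231459 / 7 = -0.604494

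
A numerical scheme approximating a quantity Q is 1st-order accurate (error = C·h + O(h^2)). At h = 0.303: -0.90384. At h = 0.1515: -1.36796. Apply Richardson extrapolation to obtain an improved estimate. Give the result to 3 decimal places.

-1.832

The leading error scales as h; refining by a factor of 2 reduces it by 2^1 = 2.
Extrapolated value = (2·A(h/2) − A(h)) / (2 − 1)
= (2·(-1.36796) − (-0.90384)) / 1
= -1.83208 / 1 = -1.83208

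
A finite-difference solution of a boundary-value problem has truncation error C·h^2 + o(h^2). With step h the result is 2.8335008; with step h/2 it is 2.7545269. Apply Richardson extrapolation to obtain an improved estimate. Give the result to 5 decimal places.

2.72820

Extrapolated value = (4·A(h/2) − A(h)) / (4 − 1)
= (4·2.7545269 − 2.8335008) / 3
= 8.1846068 / 3 = 2.7282023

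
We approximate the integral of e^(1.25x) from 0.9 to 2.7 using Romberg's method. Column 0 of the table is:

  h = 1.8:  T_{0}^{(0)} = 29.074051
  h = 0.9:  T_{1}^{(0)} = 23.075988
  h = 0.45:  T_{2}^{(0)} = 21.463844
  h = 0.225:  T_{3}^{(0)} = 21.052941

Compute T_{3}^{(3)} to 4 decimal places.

20.9153

T_{1}^{(1)} = 23.075988 + (23.075988 − 29.074051)/3 = 21.076634
T_{2}^{(1)} = (4·21.463844 − 23.075988) / 3 = 20.926463
T_{3}^{(1)} = (4·21.052941 − 21.463844) / 3 = 20.915973
T_{2}^{(2)} = 20.926463 + (20.926463 − 21.076634)/15 = 20.916452
T_{3}^{(2)} = 20.915973 + (20.915973 − 20.926463)/15 = 20.915274
T_{3}^{(3)} = 20.915274 + (20.915274 − 20.916452)/63 = 20.915255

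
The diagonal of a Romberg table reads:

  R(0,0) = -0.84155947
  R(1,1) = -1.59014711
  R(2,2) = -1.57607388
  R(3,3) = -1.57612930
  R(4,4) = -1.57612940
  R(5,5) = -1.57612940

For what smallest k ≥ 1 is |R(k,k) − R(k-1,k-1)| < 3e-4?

|R(1,1) − R(0,0)| = 0.74858764 ≥ 3e-4
|R(2,2) − R(1,1)| = 0.01407323 ≥ 3e-4
|R(3,3) − R(2,2)| = 0.00005542 < 3e-4

k = 3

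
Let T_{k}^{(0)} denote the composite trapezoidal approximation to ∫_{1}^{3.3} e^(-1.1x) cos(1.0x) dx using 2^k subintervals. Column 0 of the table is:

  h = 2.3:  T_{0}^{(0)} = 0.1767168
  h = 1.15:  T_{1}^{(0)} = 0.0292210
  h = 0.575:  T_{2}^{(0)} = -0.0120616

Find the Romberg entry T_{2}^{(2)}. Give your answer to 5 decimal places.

Richardson extrapolation on the trapezoidal column (denominator 4−1=3):
T_{1}^{(1)} = (4·0.0292210 − 0.1767168) / 3 = -0.0199443
T_{2}^{(1)} = (4·(-0.0120616) − 0.0292210) / 3 = -0.0258225
T_{2}^{(2)} = (16·(-0.0258225) − (-0.0199443)) / 15 = -0.0262144
(Column j=1 coincides with Simpson's rule on the same nodes.)

-0.02621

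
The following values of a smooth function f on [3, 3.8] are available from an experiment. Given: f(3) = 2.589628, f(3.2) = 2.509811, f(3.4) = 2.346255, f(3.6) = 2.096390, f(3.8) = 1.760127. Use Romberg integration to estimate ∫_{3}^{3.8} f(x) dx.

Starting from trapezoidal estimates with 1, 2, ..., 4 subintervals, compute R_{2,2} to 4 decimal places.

R_{0,0} (trapezoid, 1 panel, h=0.8000): 1.739902
R_{1,0} (trapezoid, 2 panels, h=0.4000): 1.808453
R_{2,0} (trapezoid, 4 panels, h=0.2000): 1.825467
R_{1,1} = 1.808453 + (1.808453 − 1.739902)/3 = 1.831303
R_{2,1} = 1.825467 + (1.825467 − 1.808453)/3 = 1.831138
R_{2,2} = 1.831138 + (1.831138 − 1.831303)/15 = 1.831127

1.8311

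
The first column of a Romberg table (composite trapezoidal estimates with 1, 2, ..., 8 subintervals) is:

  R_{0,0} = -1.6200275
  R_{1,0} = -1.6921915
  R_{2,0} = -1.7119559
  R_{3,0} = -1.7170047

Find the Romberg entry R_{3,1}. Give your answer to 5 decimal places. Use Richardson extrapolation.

Richardson extrapolation on the trapezoidal column (denominator 4−1=3):
R_{3,1} = -1.7170047 + (-1.7170047 − (-1.7119559))/3 = -1.7186876

-1.71869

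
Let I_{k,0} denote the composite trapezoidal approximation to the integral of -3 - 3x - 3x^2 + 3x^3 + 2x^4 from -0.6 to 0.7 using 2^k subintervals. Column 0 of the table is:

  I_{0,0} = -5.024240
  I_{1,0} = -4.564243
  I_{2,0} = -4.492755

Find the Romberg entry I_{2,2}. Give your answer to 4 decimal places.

I_{1,1} = (4·(-4.564243) − (-5.024240)) / 3 = -4.410911
I_{2,1} = (4·(-4.492755) − (-4.564243)) / 3 = -4.468926
I_{2,2} = -4.468926 + (-4.468926 − (-4.410911))/15 = -4.472794

-4.4728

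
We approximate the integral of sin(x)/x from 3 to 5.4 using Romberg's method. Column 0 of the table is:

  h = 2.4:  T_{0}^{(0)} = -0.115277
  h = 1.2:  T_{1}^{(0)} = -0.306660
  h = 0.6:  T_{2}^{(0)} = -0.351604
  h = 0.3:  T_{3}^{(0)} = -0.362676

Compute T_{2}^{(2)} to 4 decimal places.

Richardson extrapolation on the trapezoidal column (denominator 4−1=3):
T_{1}^{(1)} = (4·(-0.306660) − (-0.115277)) / 3 = -0.370454
T_{2}^{(1)} = -0.351604 + (-0.351604 − (-0.306660))/3 = -0.366585
T_{2}^{(2)} = (16·(-0.366585) − (-0.370454)) / 15 = -0.366327
(Column j=1 coincides with Simpson's rule on the same nodes.)

-0.3663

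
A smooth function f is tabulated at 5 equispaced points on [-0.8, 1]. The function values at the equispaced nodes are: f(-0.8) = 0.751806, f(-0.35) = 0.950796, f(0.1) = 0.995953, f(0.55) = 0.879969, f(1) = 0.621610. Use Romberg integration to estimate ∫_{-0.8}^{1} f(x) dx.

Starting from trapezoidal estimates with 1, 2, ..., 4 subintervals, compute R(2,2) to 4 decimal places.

R(0,0) (trapezoid, 1 panel, h=1.8000): 1.236074
R(1,0) (trapezoid, 2 panels, h=0.9000): 1.514395
R(2,0) (trapezoid, 4 panels, h=0.4500): 1.581042
R(1,1) = 1.514395 + (1.514395 − 1.236074)/3 = 1.607169
R(2,1) = 1.581042 + (1.581042 − 1.514395)/3 = 1.603258
R(2,2) = 1.603258 + (1.603258 − 1.607169)/15 = 1.602997

1.6030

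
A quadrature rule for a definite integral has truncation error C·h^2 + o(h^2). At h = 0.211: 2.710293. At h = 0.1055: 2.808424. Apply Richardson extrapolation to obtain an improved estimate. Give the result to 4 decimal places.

2.8411

Extrapolated value = (4·A(h/2) − A(h)) / (4 − 1)
= (4·2.808424 − 2.710293) / 3
= 8.523403 / 3 = 2.841134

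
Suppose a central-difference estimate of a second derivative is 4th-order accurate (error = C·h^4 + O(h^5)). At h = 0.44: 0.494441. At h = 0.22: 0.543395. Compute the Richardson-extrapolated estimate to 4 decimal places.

0.5467

The leading error scales as h^4; refining by a factor of 2 reduces it by 2^4 = 16.
Extrapolated value = (16·A(h/2) − A(h)) / (16 − 1)
= (16·0.543395 − 0.494441) / 15
= 8.199879 / 15 = 0.546659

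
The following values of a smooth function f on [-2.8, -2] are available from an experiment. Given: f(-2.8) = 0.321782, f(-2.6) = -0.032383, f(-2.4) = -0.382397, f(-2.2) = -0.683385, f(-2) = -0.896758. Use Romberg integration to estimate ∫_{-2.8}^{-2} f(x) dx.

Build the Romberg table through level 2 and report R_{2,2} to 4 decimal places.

R_{0,0} (trapezoid, 1 panel, h=0.8000): -0.229990
R_{1,0} (trapezoid, 2 panels, h=0.4000): -0.267954
R_{2,0} (trapezoid, 4 panels, h=0.2000): -0.277131
R_{1,1} = -0.267954 + (-0.267954 − (-0.229990))/3 = -0.280609
R_{2,1} = -0.277131 + (-0.277131 − (-0.267954))/3 = -0.280190
R_{2,2} = -0.280190 + (-0.280190 − (-0.280609))/15 = -0.280162

-0.2802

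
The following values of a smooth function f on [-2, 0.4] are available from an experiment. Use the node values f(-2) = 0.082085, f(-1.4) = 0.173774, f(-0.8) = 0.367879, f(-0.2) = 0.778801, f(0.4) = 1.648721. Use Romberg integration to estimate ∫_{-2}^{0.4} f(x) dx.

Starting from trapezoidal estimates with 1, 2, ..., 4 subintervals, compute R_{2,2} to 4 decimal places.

1.2537

R_{0,0} (trapezoid, 1 panel, h=2.4000): 2.076967
R_{1,0} (trapezoid, 2 panels, h=1.2000): 1.479938
R_{2,0} (trapezoid, 4 panels, h=0.6000): 1.311514
R_{1,1} = 1.479938 + (1.479938 − 2.076967)/3 = 1.280928
R_{2,1} = 1.311514 + (1.311514 − 1.479938)/3 = 1.255373
R_{2,2} = 1.255373 + (1.255373 − 1.280928)/15 = 1.253669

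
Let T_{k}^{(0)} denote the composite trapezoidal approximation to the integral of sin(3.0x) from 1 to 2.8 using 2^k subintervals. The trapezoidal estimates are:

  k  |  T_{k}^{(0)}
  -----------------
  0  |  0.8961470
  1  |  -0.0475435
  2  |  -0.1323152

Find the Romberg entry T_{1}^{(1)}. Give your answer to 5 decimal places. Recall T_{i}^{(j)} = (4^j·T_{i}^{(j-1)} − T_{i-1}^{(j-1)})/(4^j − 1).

-0.36211

Richardson extrapolation on the trapezoidal column (denominator 4−1=3):
T_{1}^{(1)} = (4·(-0.0475435) − 0.8961470) / 3 = -0.3621070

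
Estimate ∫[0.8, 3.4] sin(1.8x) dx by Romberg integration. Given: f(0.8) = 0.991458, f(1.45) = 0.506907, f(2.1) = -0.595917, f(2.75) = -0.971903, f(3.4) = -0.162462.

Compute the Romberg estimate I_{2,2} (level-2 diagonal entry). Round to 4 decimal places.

-0.4688

I_{0,0} (trapezoid, 1 panel, h=2.6000): 1.077695
I_{1,0} (trapezoid, 2 panels, h=1.3000): -0.235845
I_{2,0} (trapezoid, 4 panels, h=0.6500): -0.420170
I_{1,1} = -0.235845 + (-0.235845 − 1.077695)/3 = -0.673692
I_{2,1} = -0.420170 + (-0.420170 − (-0.235845))/3 = -0.481612
I_{2,2} = -0.481612 + (-0.481612 − (-0.673692))/15 = -0.468807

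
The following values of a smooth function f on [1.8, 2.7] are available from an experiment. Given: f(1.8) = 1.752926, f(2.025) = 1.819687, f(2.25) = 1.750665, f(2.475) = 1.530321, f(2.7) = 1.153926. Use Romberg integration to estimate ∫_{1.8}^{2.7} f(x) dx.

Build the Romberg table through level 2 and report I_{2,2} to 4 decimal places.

I_{0,0} (trapezoid, 1 panel, h=0.9000): 1.308083
I_{1,0} (trapezoid, 2 panels, h=0.4500): 1.441841
I_{2,0} (trapezoid, 4 panels, h=0.2250): 1.474672
I_{1,1} = 1.441841 + (1.441841 − 1.308083)/3 = 1.486427
I_{2,1} = 1.474672 + (1.474672 − 1.441841)/3 = 1.485616
I_{2,2} = 1.485616 + (1.485616 − 1.486427)/15 = 1.485562

1.4856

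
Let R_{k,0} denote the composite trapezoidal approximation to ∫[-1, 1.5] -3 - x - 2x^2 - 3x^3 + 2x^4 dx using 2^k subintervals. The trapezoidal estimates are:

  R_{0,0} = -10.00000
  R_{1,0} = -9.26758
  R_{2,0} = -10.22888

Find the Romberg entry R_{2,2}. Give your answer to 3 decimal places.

Richardson extrapolation on the trapezoidal column (denominator 4−1=3):
R_{1,1} = (4·(-9.26758) − (-10.00000)) / 3 = -9.02344
R_{2,1} = -10.22888 + (-10.22888 − (-9.26758))/3 = -10.54931
R_{2,2} = -10.54931 + (-10.54931 − (-9.02344))/15 = -10.65103

-10.651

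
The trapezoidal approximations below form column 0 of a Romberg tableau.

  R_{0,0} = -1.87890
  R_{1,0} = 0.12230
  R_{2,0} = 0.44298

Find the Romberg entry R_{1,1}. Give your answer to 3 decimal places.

Richardson extrapolation on the trapezoidal column (denominator 4−1=3):
R_{1,1} = (4·0.12230 − (-1.87890)) / 3 = 0.78937

0.789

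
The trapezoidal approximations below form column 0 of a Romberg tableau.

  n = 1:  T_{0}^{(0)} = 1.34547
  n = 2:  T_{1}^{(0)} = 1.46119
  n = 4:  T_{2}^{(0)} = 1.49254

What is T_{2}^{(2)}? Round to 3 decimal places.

1.503

Richardson extrapolation on the trapezoidal column (denominator 4−1=3):
T_{1}^{(1)} = 1.46119 + (1.46119 − 1.34547)/3 = 1.49976
T_{2}^{(1)} = 1.49254 + (1.49254 − 1.46119)/3 = 1.50299
T_{2}^{(2)} = (16·1.50299 − 1.49976) / 15 = 1.50321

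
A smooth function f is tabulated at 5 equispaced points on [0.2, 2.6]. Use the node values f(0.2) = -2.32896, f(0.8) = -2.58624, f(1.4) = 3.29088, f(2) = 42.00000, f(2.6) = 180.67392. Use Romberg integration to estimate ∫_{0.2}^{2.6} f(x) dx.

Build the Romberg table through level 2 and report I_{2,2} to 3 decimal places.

I_{0,0} (trapezoid, 1 panel, h=2.4000): 214.01395
I_{1,0} (trapezoid, 2 panels, h=1.2000): 110.95603
I_{2,0} (trapezoid, 4 panels, h=0.6000): 79.12627
I_{1,1} = 110.95603 + (110.95603 − 214.01395)/3 = 76.60339
I_{2,1} = 79.12627 + (79.12627 − 110.95603)/3 = 68.51635
I_{2,2} = 68.51635 + (68.51635 − 76.60339)/15 = 67.97721

67.977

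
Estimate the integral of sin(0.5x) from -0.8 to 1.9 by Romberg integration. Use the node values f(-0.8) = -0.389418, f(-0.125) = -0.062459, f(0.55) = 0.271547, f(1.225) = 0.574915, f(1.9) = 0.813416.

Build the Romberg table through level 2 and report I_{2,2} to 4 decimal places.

0.6788

I_{0,0} (trapezoid, 1 panel, h=2.7000): 0.572397
I_{1,0} (trapezoid, 2 panels, h=1.3500): 0.652787
I_{2,0} (trapezoid, 4 panels, h=0.6750): 0.672301
I_{1,1} = 0.652787 + (0.652787 − 0.572397)/3 = 0.679584
I_{2,1} = 0.672301 + (0.672301 − 0.652787)/3 = 0.678806
I_{2,2} = 0.678806 + (0.678806 − 0.679584)/15 = 0.678754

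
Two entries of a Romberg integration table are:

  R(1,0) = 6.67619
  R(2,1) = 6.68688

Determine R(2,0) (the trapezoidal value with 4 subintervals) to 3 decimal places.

From R(2,1) = (4·R(2,0) − R(1,0))/3, solve for R(2,0):
4·R(2,0) = 3·6.68688 + 6.67619 = 26.73683
R(2,0) = 6.68421

6.684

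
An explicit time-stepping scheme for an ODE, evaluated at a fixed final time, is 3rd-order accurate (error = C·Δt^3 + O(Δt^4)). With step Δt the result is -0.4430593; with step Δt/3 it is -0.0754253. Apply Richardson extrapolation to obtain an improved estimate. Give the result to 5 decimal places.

The leading error scales as Δt^3; refining by a factor of 3 reduces it by 3^3 = 27.
Extrapolated value = (27·A(Δt/3) − A(Δt)) / (27 − 1)
= (27·(-0.0754253) − (-0.4430593)) / 26
= -1.5934238 / 26 = -0.0612855

-0.06129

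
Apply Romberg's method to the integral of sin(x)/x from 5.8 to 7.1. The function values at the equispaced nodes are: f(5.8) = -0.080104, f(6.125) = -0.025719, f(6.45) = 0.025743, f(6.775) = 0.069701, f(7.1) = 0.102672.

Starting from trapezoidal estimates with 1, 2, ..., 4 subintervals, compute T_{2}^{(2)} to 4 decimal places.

T_{0}^{(0)} (trapezoid, 1 panel, h=1.3000): 0.014669
T_{1}^{(0)} (trapezoid, 2 panels, h=0.6500): 0.024068
T_{2}^{(0)} (trapezoid, 4 panels, h=0.3250): 0.026328
T_{1}^{(1)} = 0.024068 + (0.024068 − 0.014669)/3 = 0.027201
T_{2}^{(1)} = 0.026328 + (0.026328 − 0.024068)/3 = 0.027081
T_{2}^{(2)} = 0.027081 + (0.027081 − 0.027201)/15 = 0.027073

0.0271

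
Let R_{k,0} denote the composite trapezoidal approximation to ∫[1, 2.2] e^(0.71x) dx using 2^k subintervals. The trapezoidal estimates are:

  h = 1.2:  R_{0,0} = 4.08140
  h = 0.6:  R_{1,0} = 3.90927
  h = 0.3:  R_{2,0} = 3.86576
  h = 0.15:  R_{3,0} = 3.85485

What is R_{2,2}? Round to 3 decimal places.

Richardson extrapolation on the trapezoidal column (denominator 4−1=3):
R_{1,1} = 3.90927 + (3.90927 − 4.08140)/3 = 3.85189
R_{2,1} = 3.86576 + (3.86576 − 3.90927)/3 = 3.85126
R_{2,2} = 3.85126 + (3.85126 − 3.85189)/15 = 3.85122

3.851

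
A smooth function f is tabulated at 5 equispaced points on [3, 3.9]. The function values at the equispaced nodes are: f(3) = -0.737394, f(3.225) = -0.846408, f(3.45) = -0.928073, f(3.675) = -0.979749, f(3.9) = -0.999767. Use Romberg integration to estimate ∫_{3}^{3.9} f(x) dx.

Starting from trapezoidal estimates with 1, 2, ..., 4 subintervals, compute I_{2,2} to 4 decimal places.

-0.8173

I_{0,0} (trapezoid, 1 panel, h=0.9000): -0.781722
I_{1,0} (trapezoid, 2 panels, h=0.4500): -0.808494
I_{2,0} (trapezoid, 4 panels, h=0.2250): -0.815132
I_{1,1} = -0.808494 + (-0.808494 − (-0.781722))/3 = -0.817418
I_{2,1} = -0.815132 + (-0.815132 − (-0.808494))/3 = -0.817345
I_{2,2} = -0.817345 + (-0.817345 − (-0.817418))/15 = -0.817340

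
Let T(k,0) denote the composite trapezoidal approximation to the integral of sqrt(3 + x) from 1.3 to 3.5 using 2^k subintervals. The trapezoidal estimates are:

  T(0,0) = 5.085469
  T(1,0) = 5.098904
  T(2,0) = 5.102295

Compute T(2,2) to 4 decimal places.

Richardson extrapolation on the trapezoidal column (denominator 4−1=3):
T(1,1) = (4·5.098904 − 5.085469) / 3 = 5.103382
T(2,1) = 5.102295 + (5.102295 − 5.098904)/3 = 5.103425
T(2,2) = 5.103425 + (5.103425 − 5.103382)/15 = 5.103428

5.1034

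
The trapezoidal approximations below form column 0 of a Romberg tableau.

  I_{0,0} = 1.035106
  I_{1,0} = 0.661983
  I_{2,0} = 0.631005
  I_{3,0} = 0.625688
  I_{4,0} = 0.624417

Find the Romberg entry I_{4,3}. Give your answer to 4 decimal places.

0.6240

Richardson extrapolation on the trapezoidal column (denominator 4−1=3):
I_{2,1} = (4·0.631005 − 0.661983) / 3 = 0.620679
I_{3,1} = 0.625688 + (0.625688 − 0.631005)/3 = 0.623916
I_{4,1} = (4·0.624417 − 0.625688) / 3 = 0.623993
I_{3,2} = (16·0.623916 − 0.620679) / 15 = 0.624132
I_{4,2} = 0.623993 + (0.623993 − 0.623916)/15 = 0.623998
I_{4,3} = (64·0.623998 − 0.624132) / 63 = 0.623996
(Column j=1 coincides with Simpson's rule on the same nodes.)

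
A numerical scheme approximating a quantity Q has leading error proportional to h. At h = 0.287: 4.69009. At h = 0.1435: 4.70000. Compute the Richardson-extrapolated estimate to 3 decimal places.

4.710

The leading error scales as h; refining by a factor of 2 reduces it by 2^1 = 2.
Extrapolated value = (2·A(h/2) − A(h)) / (2 − 1)
= (2·4.70000 − 4.69009) / 1
= 4.70991 / 1 = 4.70991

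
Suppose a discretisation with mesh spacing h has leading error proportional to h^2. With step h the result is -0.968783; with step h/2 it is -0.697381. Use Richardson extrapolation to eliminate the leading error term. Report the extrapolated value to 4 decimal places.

Extrapolated value = (4·A(h/2) − A(h)) / (4 − 1)
= (4·(-0.697381) − (-0.968783)) / 3
= -1.820741 / 3 = -0.606914

-0.6069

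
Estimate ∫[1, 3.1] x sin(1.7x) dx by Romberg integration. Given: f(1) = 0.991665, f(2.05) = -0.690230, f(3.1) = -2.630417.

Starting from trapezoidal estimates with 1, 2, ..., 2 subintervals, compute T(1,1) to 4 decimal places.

-1.5399

T(0,0) (trapezoid, 1 panel, h=2.1000): -1.720690
T(1,0) (trapezoid, 2 panels, h=1.0500): -1.585086
T(1,1) = -1.585086 + (-1.585086 − (-1.720690))/3 = -1.539885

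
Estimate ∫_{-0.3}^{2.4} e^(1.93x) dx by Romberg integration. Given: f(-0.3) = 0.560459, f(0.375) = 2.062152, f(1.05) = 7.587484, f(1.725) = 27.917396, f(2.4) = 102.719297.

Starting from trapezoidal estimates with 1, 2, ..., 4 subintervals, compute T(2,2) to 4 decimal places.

T(0,0) (trapezoid, 1 panel, h=2.7000): 139.427671
T(1,0) (trapezoid, 2 panels, h=1.3500): 79.956939
T(2,0) (trapezoid, 4 panels, h=0.6750): 60.214664
T(1,1) = 79.956939 + (79.956939 − 139.427671)/3 = 60.133362
T(2,1) = 60.214664 + (60.214664 − 79.956939)/3 = 53.633906
T(2,2) = 53.633906 + (53.633906 − 60.133362)/15 = 53.200609

53.2006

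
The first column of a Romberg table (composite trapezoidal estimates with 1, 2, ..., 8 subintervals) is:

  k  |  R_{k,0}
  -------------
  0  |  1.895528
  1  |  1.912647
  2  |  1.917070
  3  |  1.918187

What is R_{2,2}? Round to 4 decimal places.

Richardson extrapolation on the trapezoidal column (denominator 4−1=3):
R_{1,1} = 1.912647 + (1.912647 − 1.895528)/3 = 1.918353
R_{2,1} = (4·1.917070 − 1.912647) / 3 = 1.918544
R_{2,2} = (16·1.918544 − 1.918353) / 15 = 1.918557

1.9186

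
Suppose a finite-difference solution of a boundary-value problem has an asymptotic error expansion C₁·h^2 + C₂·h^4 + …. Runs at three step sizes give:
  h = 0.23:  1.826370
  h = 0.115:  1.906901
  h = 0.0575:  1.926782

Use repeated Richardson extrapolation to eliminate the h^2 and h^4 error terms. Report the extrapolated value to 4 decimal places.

First eliminate the h^2 term (factor 2^2 = 4):
  B₁ = (4·1.906901 − 1.826370)/3 = 1.933745
  B₂ = (4·1.926782 − 1.906901)/3 = 1.933409
Then eliminate the h^4 term (factor 2^4 = 16):
  (16·1.933409 − 1.933745)/15 = 1.933387

1.9334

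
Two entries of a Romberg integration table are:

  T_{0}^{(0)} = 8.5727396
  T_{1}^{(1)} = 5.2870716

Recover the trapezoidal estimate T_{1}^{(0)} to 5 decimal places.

From T_{1}^{(1)} = (4·T_{1}^{(0)} − T_{0}^{(0)})/3, solve for T_{1}^{(0)}:
4·T_{1}^{(0)} = 3·5.2870716 + 8.5727396 = 24.4339544
T_{1}^{(0)} = 6.1084886

6.10849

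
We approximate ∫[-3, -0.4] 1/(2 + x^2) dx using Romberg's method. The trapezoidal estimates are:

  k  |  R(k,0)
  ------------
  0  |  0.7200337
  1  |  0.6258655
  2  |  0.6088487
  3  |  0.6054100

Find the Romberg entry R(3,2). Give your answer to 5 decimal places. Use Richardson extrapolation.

0.60434

Richardson extrapolation on the trapezoidal column (denominator 4−1=3):
R(2,1) = (4·0.6088487 − 0.6258655) / 3 = 0.6031764
R(3,1) = 0.6054100 + (0.6054100 − 0.6088487)/3 = 0.6042638
R(3,2) = (16·0.6042638 − 0.6031764) / 15 = 0.6043363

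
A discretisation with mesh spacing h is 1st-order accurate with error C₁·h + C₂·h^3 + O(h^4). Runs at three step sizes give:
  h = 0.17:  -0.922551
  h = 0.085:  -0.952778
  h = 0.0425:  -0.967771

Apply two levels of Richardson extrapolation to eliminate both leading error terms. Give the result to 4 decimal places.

First eliminate the h term (factor 2^1 = 2):
  B₁ = (2·(-0.952778) − (-0.922551))/1 = -0.983005
  B₂ = (2·(-0.967771) − (-0.952778))/1 = -0.982764
Then eliminate the h^3 term (factor 2^3 = 8):
  (8·(-0.982764) − (-0.983005))/7 = -0.982730

-0.9827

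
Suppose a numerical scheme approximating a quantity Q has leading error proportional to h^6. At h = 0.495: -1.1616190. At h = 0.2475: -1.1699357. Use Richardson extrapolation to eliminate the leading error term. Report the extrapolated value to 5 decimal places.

The leading error scales as h^6; refining by a factor of 2 reduces it by 2^6 = 64.
Extrapolated value = (64·A(h/2) − A(h)) / (64 − 1)
= (64·(-1.1699357) − (-1.1616190)) / 63
= -73.7142658 / 63 = -1.1700677

-1.17007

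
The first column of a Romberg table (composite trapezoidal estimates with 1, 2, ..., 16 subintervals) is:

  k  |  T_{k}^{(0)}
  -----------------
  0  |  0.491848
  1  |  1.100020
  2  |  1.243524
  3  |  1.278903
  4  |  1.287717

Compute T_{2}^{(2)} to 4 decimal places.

T_{1}^{(1)} = 1.100020 + (1.100020 − 0.491848)/3 = 1.302744
T_{2}^{(1)} = 1.243524 + (1.243524 − 1.100020)/3 = 1.291359
T_{2}^{(2)} = 1.291359 + (1.291359 − 1.302744)/15 = 1.290600
(Column j=1 coincides with Simpson's rule on the same nodes.)

1.2906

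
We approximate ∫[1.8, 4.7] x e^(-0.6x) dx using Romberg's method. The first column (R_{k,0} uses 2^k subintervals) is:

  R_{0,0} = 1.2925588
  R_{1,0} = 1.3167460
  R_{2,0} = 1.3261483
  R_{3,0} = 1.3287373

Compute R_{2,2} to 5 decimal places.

Richardson extrapolation on the trapezoidal column (denominator 4−1=3):
R_{1,1} = (4·1.3167460 − 1.2925588) / 3 = 1.3248084
R_{2,1} = (4·1.3261483 − 1.3167460) / 3 = 1.3292824
R_{2,2} = (16·1.3292824 − 1.3248084) / 15 = 1.3295807

1.32958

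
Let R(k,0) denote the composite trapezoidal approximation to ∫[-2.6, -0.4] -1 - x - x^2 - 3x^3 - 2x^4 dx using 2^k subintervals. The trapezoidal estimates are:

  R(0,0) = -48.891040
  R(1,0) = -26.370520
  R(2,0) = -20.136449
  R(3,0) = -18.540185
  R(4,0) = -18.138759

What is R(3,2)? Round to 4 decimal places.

R(2,1) = -20.136449 + (-20.136449 − (-26.370520))/3 = -18.058425
R(3,1) = (4·(-18.540185) − (-20.136449)) / 3 = -18.008097
R(3,2) = (16·(-18.008097) − (-18.058425)) / 15 = -18.004742

-18.0047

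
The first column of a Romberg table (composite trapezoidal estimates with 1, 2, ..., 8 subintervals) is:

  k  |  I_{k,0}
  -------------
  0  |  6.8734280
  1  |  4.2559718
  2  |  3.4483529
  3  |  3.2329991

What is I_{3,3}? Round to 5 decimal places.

Richardson extrapolation on the trapezoidal column (denominator 4−1=3):
I_{1,1} = (4·4.2559718 − 6.8734280) / 3 = 3.3834864
I_{2,1} = (4·3.4483529 − 4.2559718) / 3 = 3.1791466
I_{3,1} = (4·3.2329991 − 3.4483529) / 3 = 3.1612145
I_{2,2} = (16·3.1791466 − 3.3834864) / 15 = 3.1655239
I_{3,2} = (16·3.1612145 − 3.1791466) / 15 = 3.1600190
I_{3,3} = 3.1600190 + (3.1600190 − 3.1655239)/63 = 3.1599316

3.15993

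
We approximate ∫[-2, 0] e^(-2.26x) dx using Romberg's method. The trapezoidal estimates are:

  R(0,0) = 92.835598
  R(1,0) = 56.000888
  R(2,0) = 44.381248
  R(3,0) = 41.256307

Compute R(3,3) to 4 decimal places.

R(1,1) = (4·56.000888 − 92.835598) / 3 = 43.722651
R(2,1) = 44.381248 + (44.381248 − 56.000888)/3 = 40.508035
R(3,1) = (4·41.256307 − 44.381248) / 3 = 40.214660
R(2,2) = 40.508035 + (40.508035 − 43.722651)/15 = 40.293727
R(3,2) = 40.214660 + (40.214660 − 40.508035)/15 = 40.195102
R(3,3) = (64·40.195102 − 40.293727) / 63 = 40.193537

40.1935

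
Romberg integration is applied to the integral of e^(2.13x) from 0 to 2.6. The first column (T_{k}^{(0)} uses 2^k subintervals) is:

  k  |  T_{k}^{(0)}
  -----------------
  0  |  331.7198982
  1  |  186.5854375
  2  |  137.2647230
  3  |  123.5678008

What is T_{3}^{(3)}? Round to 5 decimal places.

T_{1}^{(1)} = 186.5854375 + (186.5854375 − 331.7198982)/3 = 138.2072839
T_{2}^{(1)} = 137.2647230 + (137.2647230 − 186.5854375)/3 = 120.8244848
T_{3}^{(1)} = (4·123.5678008 − 137.2647230) / 3 = 119.0021601
T_{2}^{(2)} = (16·120.8244848 − 138.2072839) / 15 = 119.6656315
T_{3}^{(2)} = 119.0021601 + (119.0021601 − 120.8244848)/15 = 118.8806718
T_{3}^{(3)} = (64·118.8806718 − 119.6656315) / 63 = 118.8682121

118.86821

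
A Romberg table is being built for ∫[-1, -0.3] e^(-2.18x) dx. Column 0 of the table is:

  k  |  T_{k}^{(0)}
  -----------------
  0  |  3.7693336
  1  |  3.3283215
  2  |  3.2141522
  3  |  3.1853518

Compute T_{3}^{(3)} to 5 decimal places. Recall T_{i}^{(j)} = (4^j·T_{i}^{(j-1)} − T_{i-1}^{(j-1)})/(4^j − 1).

3.17573

T_{1}^{(1)} = (4·3.3283215 − 3.7693336) / 3 = 3.1813175
T_{2}^{(1)} = (4·3.2141522 − 3.3283215) / 3 = 3.1760958
T_{3}^{(1)} = 3.1853518 + (3.1853518 − 3.2141522)/3 = 3.1757517
T_{2}^{(2)} = (16·3.1760958 − 3.1813175) / 15 = 3.1757477
T_{3}^{(2)} = (16·3.1757517 − 3.1760958) / 15 = 3.1757288
T_{3}^{(3)} = (64·3.1757288 − 3.1757477) / 63 = 3.1757285
(Column j=1 coincides with Simpson's rule on the same nodes.)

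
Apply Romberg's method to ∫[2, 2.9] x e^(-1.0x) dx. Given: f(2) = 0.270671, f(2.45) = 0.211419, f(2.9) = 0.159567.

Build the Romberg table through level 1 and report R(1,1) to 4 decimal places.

R(0,0) (trapezoid, 1 panel, h=0.9000): 0.193607
R(1,0) (trapezoid, 2 panels, h=0.4500): 0.191942
R(1,1) = 0.191942 + (0.191942 − 0.193607)/3 = 0.191387

0.1914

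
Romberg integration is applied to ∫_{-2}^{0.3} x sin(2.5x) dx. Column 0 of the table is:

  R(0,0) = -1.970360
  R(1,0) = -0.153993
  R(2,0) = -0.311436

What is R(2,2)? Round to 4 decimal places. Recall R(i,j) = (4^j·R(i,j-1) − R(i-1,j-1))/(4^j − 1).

R(1,1) = (4·(-0.153993) − (-1.970360)) / 3 = 0.451463
R(2,1) = -0.311436 + (-0.311436 − (-0.153993))/3 = -0.363917
R(2,2) = -0.363917 + (-0.363917 − 0.451463)/15 = -0.418276

-0.4183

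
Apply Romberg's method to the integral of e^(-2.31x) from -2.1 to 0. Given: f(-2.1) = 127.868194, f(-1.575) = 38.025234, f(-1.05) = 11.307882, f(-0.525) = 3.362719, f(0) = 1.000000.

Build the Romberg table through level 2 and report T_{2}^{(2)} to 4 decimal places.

55.1177

T_{0}^{(0)} (trapezoid, 1 panel, h=2.1000): 135.311604
T_{1}^{(0)} (trapezoid, 2 panels, h=1.0500): 79.529078
T_{2}^{(0)} (trapezoid, 4 panels, h=0.5250): 61.493214
T_{1}^{(1)} = 79.529078 + (79.529078 − 135.311604)/3 = 60.934903
T_{2}^{(1)} = 61.493214 + (61.493214 − 79.529078)/3 = 55.481259
T_{2}^{(2)} = 55.481259 + (55.481259 − 60.934903)/15 = 55.117683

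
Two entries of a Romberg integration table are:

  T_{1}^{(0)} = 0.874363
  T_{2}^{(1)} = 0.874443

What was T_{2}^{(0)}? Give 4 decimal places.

0.8744

From T_{2}^{(1)} = (4·T_{2}^{(0)} − T_{1}^{(0)})/3, solve for T_{2}^{(0)}:
4·T_{2}^{(0)} = 3·0.874443 + 0.874363 = 3.497692
T_{2}^{(0)} = 0.874423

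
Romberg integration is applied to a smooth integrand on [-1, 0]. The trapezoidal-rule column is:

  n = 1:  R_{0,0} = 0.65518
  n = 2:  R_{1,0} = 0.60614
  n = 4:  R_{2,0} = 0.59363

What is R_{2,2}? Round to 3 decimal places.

0.589

Richardson extrapolation on the trapezoidal column (denominator 4−1=3):
R_{1,1} = (4·0.60614 − 0.65518) / 3 = 0.58979
R_{2,1} = (4·0.59363 − 0.60614) / 3 = 0.58946
R_{2,2} = 0.58946 + (0.58946 − 0.58979)/15 = 0.58944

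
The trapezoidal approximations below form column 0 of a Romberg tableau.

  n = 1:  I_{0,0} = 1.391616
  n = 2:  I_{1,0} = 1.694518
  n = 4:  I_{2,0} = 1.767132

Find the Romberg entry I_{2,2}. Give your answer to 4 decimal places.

Richardson extrapolation on the trapezoidal column (denominator 4−1=3):
I_{1,1} = 1.694518 + (1.694518 − 1.391616)/3 = 1.795485
I_{2,1} = (4·1.767132 − 1.694518) / 3 = 1.791337
I_{2,2} = 1.791337 + (1.791337 − 1.795485)/15 = 1.791060

1.7911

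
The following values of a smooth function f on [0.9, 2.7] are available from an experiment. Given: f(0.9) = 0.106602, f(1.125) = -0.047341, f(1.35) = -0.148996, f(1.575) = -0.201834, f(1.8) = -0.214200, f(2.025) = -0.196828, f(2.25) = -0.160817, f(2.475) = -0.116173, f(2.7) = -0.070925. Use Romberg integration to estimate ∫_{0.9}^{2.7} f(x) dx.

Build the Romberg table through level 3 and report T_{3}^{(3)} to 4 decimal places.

-0.2446

T_{0}^{(0)} (trapezoid, 1 panel, h=1.8000): 0.032109
T_{1}^{(0)} (trapezoid, 2 panels, h=0.9000): -0.176725
T_{2}^{(0)} (trapezoid, 4 panels, h=0.4500): -0.227779
T_{3}^{(0)} (trapezoid, 8 panels, h=0.2250): -0.240379
T_{1}^{(1)} = -0.176725 + (-0.176725 − 0.032109)/3 = -0.246336
T_{2}^{(1)} = -0.227779 + (-0.227779 − (-0.176725))/3 = -0.244797
T_{3}^{(1)} = -0.240379 + (-0.240379 − (-0.227779))/3 = -0.244579
T_{2}^{(2)} = -0.244797 + (-0.244797 − (-0.246336))/15 = -0.244694
T_{3}^{(2)} = -0.244579 + (-0.244579 − (-0.244797))/15 = -0.244564
T_{3}^{(3)} = -0.244564 + (-0.244564 − (-0.244694))/63 = -0.244562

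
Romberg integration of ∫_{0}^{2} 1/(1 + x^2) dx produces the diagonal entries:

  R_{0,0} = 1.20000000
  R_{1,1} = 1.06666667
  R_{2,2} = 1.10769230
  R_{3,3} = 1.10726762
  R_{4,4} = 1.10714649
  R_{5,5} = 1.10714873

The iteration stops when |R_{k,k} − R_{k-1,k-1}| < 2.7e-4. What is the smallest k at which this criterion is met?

k = 4

|R_{1,1} − R_{0,0}| = 0.13333333 ≥ 2.7e-4
|R_{2,2} − R_{1,1}| = 0.04102563 ≥ 2.7e-4
|R_{3,3} − R_{2,2}| = 0.00042468 ≥ 2.7e-4
|R_{4,4} − R_{3,3}| = 0.00012113 < 2.7e-4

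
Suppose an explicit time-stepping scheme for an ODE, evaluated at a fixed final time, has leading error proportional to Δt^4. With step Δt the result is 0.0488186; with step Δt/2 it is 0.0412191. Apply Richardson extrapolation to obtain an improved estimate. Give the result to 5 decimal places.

Extrapolated value = (16·A(Δt/2) − A(Δt)) / (16 − 1)
= (16·0.0412191 − 0.0488186) / 15
= 0.6106870 / 15 = 0.0407125

0.04071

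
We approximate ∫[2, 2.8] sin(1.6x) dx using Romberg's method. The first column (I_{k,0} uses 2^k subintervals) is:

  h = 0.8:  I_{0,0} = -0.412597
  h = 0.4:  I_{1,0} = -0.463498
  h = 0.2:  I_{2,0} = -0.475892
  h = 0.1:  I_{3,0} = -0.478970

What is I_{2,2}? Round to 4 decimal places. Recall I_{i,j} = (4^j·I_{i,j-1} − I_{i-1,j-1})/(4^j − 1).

-0.4800

I_{1,1} = (4·(-0.463498) − (-0.412597)) / 3 = -0.480465
I_{2,1} = -0.475892 + (-0.475892 − (-0.463498))/3 = -0.480023
I_{2,2} = (16·(-0.480023) − (-0.480465)) / 15 = -0.479994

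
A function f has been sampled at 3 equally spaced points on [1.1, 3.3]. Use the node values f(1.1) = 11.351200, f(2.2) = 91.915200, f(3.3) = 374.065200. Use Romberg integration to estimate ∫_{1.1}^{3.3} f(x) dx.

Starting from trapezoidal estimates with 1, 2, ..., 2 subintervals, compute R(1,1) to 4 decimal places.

276.1283

R(0,0) (trapezoid, 1 panel, h=2.2000): 423.958040
R(1,0) (trapezoid, 2 panels, h=1.1000): 313.085740
R(1,1) = 313.085740 + (313.085740 − 423.958040)/3 = 276.128307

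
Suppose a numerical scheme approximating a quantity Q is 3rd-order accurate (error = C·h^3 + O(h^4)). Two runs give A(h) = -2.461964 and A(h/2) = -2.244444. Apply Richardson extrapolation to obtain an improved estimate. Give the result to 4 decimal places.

-2.2134

The leading error scales as h^3; refining by a factor of 2 reduces it by 2^3 = 8.
Extrapolated value = (8·A(h/2) − A(h)) / (8 − 1)
= (8·(-2.244444) − (-2.461964)) / 7
= -15.493588 / 7 = -2.213370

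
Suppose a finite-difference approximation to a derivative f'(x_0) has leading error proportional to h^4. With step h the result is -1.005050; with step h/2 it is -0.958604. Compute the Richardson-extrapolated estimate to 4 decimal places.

The leading error scales as h^4; refining by a factor of 2 reduces it by 2^4 = 16.
Extrapolated value = (16·A(h/2) − A(h)) / (16 − 1)
= (16·(-0.958604) − (-1.005050)) / 15
= -14.332614 / 15 = -0.955508

-0.9555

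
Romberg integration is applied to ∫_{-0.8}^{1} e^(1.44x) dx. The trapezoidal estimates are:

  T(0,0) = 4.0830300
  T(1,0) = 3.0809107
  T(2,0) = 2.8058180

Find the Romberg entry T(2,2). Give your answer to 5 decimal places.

T(1,1) = 3.0809107 + (3.0809107 − 4.0830300)/3 = 2.7468709
T(2,1) = (4·2.8058180 − 3.0809107) / 3 = 2.7141204
T(2,2) = (16·2.7141204 − 2.7468709) / 15 = 2.7119370
(Column j=1 coincides with Simpson's rule on the same nodes.)

2.71194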